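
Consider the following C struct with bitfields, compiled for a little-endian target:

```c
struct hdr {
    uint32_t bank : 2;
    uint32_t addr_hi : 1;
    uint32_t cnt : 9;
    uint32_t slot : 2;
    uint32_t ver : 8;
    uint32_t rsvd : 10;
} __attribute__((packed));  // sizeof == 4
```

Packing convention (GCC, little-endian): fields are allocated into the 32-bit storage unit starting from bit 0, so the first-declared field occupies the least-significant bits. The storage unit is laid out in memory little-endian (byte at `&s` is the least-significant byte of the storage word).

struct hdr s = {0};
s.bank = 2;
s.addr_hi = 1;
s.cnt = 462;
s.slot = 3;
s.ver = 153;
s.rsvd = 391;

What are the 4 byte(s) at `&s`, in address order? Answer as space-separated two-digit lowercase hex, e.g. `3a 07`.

[0+:2] bank=2 & 0x3 = 0x2; word=0x00000002
[2+:1] addr_hi=1 & 0x1 = 0x1; word=0x00000006
[3+:9] cnt=462 & 0x1ff = 0x1ce; word=0x00000e76
[12+:2] slot=3 & 0x3 = 0x3; word=0x00003e76
[14+:8] ver=153 & 0xff = 0x99; word=0x00267e76
[22+:10] rsvd=391 & 0x3ff = 0x187; word=0x61e67e76
word = 0x61e67e76 → little-endian bytes:
  [0]=0x76  [1]=0x7e  [2]=0xe6  [3]=0x61

76 7e e6 61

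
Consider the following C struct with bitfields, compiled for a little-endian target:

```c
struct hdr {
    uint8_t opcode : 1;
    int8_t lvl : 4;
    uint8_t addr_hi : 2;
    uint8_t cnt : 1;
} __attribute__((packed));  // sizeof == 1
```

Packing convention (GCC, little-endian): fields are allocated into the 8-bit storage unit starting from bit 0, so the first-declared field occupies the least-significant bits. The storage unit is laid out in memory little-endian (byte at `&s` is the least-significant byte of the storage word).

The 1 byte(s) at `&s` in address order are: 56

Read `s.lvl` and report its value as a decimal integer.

-5

[0]=0x56 (little-endian) → word 0x56
opcode:1 @ bit 0 → (0x56>>0)&0x1 = 0x0
lvl:4 @ bit 1 → (0x56>>1)&0xf = 0xb  ←
addr_hi:2 @ bit 5 → (0x56>>5)&0x3 = 0x2
cnt:1 @ bit 7 → (0x56>>7)&0x1 = 0x0
lvl signed 4b, MSB=1: 11 - 16 = -5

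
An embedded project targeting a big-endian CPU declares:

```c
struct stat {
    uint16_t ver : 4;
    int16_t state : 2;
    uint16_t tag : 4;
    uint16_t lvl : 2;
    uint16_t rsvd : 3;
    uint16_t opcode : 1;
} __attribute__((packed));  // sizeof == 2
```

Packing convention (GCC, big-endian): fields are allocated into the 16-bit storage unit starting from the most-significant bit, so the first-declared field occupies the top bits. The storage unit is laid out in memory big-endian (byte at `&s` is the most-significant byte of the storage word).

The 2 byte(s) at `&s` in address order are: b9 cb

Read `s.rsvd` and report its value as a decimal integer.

5

[0]=0xb9 [1]=0xcb (big-endian) → word 0xb9cb
ver [12+:4] = (word>>12) & 0xf = 11
state [10+:2] = (word>>10) & 0x3 = 2
tag [6+:4] = (word>>6) & 0xf = 7
lvl [4+:2] = (word>>4) & 0x3 = 0
rsvd [1+:3] = (word>>1) & 0x7 = 5  ←
opcode [0+:1] = (word>>0) & 0x1 = 1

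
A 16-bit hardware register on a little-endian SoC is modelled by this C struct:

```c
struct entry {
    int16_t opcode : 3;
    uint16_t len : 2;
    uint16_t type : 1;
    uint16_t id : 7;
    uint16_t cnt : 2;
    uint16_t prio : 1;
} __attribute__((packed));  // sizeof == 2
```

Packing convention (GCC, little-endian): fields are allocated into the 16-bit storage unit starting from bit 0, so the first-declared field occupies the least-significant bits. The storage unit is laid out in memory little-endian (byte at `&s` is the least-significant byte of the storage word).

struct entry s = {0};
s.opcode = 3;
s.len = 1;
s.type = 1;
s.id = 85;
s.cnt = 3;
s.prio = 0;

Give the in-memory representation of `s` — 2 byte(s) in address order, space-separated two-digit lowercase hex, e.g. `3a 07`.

opcode (3b) val=3 bits=0x3 at bit 0: 0x0003
len (2b) val=1 bits=0x1 at bit 3: 0x000b
type (1b) val=1 bits=0x1 at bit 5: 0x002b
id (7b) val=85 bits=0x55 at bit 6: 0x156b
cnt (2b) val=3 bits=0x3 at bit 13: 0x756b
prio (1b) val=0 bits=0x0 at bit 15: 0x756b
word = 0x756b → little-endian bytes:
  [0]=0x6b  [1]=0x75

6b 75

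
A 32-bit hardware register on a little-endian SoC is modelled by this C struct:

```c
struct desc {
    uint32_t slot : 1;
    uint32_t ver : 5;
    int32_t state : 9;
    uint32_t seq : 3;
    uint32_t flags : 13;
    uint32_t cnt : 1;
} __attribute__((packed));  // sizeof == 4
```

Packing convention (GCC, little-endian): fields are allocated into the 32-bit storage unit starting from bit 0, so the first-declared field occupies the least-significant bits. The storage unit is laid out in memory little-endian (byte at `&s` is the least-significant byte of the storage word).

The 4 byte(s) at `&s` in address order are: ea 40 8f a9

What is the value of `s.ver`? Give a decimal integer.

[0]=0xea [1]=0x40 [2]=0x8f [3]=0xa9 (little-endian) → word 0xa98f40ea
slot:1 @ bit 0 → (0xa98f40ea>>0)&0x1 = 0x0
ver:5 @ bit 1 → (0xa98f40ea>>1)&0x1f = 0x15  ←
state:9 @ bit 6 → (0xa98f40ea>>6)&0x1ff = 0x103
seq:3 @ bit 15 → (0xa98f40ea>>15)&0x7 = 0x6
flags:13 @ bit 18 → (0xa98f40ea>>18)&0x1fff = 0xa63
cnt:1 @ bit 31 → (0xa98f40ea>>31)&0x1 = 0x1

21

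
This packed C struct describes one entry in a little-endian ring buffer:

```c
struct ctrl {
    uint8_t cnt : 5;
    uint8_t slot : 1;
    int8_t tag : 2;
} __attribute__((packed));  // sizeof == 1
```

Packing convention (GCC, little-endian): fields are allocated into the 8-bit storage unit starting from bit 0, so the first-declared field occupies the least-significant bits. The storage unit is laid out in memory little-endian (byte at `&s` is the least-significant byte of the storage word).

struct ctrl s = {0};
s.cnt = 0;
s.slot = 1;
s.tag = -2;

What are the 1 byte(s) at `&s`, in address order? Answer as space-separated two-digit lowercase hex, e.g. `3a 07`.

[0+:5] cnt=0 & 0x1f = 0x0; word=0x00
[5+:1] slot=1 & 0x1 = 0x1; word=0x20
[6+:2] tag=-2 & 0x3 = 0x2; word=0xa0
word = 0xa0 → little-endian bytes:
  [0]=0xa0

a0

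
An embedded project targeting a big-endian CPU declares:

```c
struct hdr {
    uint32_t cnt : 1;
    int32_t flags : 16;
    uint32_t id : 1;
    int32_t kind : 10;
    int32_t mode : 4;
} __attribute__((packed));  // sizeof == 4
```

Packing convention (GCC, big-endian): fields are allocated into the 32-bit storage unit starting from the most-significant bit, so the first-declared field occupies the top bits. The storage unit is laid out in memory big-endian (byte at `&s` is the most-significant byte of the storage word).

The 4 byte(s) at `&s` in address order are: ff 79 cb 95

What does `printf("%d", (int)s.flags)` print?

-269

[0]=0xff [1]=0x79 [2]=0xcb [3]=0x95 (big-endian) → word 0xff79cb95
cnt [31+:1] = (word>>31) & 0x1 = 1
flags [15+:16] = (word>>15) & 0xffff = 65267  ←
id [14+:1] = (word>>14) & 0x1 = 1
kind [4+:10] = (word>>4) & 0x3ff = 185
mode [0+:4] = (word>>0) & 0xf = 5
flags signed 16b, MSB=1: 65267 - 65536 = -269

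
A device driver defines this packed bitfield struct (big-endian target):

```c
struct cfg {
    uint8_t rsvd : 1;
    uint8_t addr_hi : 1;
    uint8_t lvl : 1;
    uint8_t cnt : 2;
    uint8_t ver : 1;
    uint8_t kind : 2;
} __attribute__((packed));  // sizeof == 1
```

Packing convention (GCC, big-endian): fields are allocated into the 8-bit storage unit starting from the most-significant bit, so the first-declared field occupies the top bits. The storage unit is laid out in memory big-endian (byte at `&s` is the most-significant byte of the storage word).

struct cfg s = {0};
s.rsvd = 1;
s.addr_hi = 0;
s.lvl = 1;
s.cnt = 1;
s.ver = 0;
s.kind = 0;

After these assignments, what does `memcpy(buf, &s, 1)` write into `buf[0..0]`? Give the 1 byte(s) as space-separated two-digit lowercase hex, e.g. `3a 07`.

a8

rsvd:1 = 1 → 0x1 << 7 → word 0x80
addr_hi:1 = 0 → 0x0 << 6 → word 0x80
lvl:1 = 1 → 0x1 << 5 → word 0xa0
cnt:2 = 1 → 0x1 << 3 → word 0xa8
ver:1 = 0 → 0x0 << 2 → word 0xa8
kind:2 = 0 → 0x0 << 0 → word 0xa8
word = 0xa8 → big-endian bytes:
  [0]=0xa8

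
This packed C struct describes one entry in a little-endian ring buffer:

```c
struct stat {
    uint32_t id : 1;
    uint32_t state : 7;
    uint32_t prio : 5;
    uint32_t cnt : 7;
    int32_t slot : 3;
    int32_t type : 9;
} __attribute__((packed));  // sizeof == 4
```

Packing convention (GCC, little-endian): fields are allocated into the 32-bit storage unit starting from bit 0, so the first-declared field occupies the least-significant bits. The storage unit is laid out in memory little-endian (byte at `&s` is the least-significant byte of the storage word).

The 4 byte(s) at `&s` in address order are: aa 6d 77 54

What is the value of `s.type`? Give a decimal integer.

168

[0]=0xaa [1]=0x6d [2]=0x77 [3]=0x54 (little-endian) → word 0x54776daa
id:1 @ bit 0 → (0x54776daa>>0)&0x1 = 0x0
state:7 @ bit 1 → (0x54776daa>>1)&0x7f = 0x55
prio:5 @ bit 8 → (0x54776daa>>8)&0x1f = 0xd
cnt:7 @ bit 13 → (0x54776daa>>13)&0x7f = 0x3b
slot:3 @ bit 20 → (0x54776daa>>20)&0x7 = 0x7
type:9 @ bit 23 → (0x54776daa>>23)&0x1ff = 0xa8  ←
type signed 9b, MSB=0: value = 168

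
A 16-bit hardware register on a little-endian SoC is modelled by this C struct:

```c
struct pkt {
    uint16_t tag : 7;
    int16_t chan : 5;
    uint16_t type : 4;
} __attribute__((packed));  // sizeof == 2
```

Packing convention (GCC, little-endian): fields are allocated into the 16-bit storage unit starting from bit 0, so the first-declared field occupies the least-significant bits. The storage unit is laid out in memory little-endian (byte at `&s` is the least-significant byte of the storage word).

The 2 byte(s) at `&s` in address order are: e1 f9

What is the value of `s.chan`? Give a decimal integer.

-13

[0]=0xe1 [1]=0xf9 (little-endian) → word 0xf9e1
tag [0+:7] = (word>>0) & 0x7f = 97
chan [7+:5] = (word>>7) & 0x1f = 19  ←
type [12+:4] = (word>>12) & 0xf = 15
chan signed 5b, MSB=1: 19 - 32 = -13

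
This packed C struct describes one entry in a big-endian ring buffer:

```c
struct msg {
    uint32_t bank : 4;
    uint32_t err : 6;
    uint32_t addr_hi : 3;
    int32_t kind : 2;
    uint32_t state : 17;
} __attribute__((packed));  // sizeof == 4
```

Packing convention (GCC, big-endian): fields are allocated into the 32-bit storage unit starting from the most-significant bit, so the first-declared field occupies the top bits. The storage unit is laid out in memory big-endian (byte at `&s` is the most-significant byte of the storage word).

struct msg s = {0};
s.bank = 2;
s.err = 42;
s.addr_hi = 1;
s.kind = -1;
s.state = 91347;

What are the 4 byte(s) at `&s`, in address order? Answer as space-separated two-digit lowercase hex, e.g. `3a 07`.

2a 8f 64 d3

[28+:4] bank=2 & 0xf = 0x2; word=0x20000000
[22+:6] err=42 & 0x3f = 0x2a; word=0x2a800000
[19+:3] addr_hi=1 & 0x7 = 0x1; word=0x2a880000
[17+:2] kind=-1 & 0x3 = 0x3; word=0x2a8e0000
[0+:17] state=91347 & 0x1ffff = 0x164d3; word=0x2a8f64d3
word = 0x2a8f64d3 → big-endian bytes:
  [0]=0x2a  [1]=0x8f  [2]=0x64  [3]=0xd3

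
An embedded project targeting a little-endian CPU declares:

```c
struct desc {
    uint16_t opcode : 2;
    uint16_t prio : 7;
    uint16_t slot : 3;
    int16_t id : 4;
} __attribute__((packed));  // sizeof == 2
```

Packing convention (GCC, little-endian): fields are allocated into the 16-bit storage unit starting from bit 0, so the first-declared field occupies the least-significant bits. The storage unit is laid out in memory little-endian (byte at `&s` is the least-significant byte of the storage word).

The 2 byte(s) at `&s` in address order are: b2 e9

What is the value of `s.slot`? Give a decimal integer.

4

[0]=0xb2 [1]=0xe9 (little-endian) → word 0xe9b2
opcode [0+:2] = (word>>0) & 0x3 = 2
prio [2+:7] = (word>>2) & 0x7f = 108
slot [9+:3] = (word>>9) & 0x7 = 4  ←
id [12+:4] = (word>>12) & 0xf = 14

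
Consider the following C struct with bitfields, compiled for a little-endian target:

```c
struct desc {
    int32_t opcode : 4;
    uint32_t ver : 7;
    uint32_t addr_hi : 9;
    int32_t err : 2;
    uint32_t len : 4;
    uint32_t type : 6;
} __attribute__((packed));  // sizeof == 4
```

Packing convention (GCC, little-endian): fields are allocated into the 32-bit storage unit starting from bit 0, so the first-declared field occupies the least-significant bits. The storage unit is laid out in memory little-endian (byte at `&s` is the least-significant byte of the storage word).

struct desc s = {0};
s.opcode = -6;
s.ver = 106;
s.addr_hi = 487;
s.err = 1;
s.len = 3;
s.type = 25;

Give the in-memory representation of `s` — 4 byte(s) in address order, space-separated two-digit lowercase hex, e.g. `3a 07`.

aa 3e df 64

opcode:4 = -6 → 0xa << 0 → word 0x0000000a
ver:7 = 106 → 0x6a << 4 → word 0x000006aa
addr_hi:9 = 487 → 0x1e7 << 11 → word 0x000f3eaa
err:2 = 1 → 0x1 << 20 → word 0x001f3eaa
len:4 = 3 → 0x3 << 22 → word 0x00df3eaa
type:6 = 25 → 0x19 << 26 → word 0x64df3eaa
word = 0x64df3eaa → little-endian bytes:
  [0]=0xaa  [1]=0x3e  [2]=0xdf  [3]=0x64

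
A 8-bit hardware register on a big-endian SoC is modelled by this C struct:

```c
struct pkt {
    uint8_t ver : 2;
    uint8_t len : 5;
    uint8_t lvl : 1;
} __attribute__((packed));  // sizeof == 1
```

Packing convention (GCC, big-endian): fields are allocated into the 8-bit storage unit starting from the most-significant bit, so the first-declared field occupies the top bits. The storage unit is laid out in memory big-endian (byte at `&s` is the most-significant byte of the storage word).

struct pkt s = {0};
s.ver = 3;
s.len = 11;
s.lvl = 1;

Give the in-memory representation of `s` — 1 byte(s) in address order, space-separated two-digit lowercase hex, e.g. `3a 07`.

[6+:2] ver=3 & 0x3 = 0x3; word=0xc0
[1+:5] len=11 & 0x1f = 0xb; word=0xd6
[0+:1] lvl=1 & 0x1 = 0x1; word=0xd7
word = 0xd7 → big-endian bytes:
  [0]=0xd7

d7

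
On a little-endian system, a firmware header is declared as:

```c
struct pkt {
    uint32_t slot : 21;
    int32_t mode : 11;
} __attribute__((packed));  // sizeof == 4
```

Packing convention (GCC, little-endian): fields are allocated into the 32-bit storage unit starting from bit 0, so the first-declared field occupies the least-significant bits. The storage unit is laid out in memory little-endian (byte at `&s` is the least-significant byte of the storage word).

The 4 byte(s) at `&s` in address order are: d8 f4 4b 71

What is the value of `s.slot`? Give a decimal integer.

783576

[0]=0xd8 [1]=0xf4 [2]=0x4b [3]=0x71 (little-endian) → word 0x714bf4d8
slot:21 @ bit 0 → (0x714bf4d8>>0)&0x1fffff = 0xbf4d8  ←
mode:11 @ bit 21 → (0x714bf4d8>>21)&0x7ff = 0x38a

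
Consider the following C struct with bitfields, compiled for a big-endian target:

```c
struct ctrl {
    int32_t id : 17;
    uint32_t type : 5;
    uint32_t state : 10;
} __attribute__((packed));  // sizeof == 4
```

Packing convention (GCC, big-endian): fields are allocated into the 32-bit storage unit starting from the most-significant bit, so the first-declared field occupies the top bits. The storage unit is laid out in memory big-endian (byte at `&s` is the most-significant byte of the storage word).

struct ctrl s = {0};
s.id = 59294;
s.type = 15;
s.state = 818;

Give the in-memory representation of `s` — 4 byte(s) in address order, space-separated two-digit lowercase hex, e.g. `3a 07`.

[15+:17] id=59294 & 0x1ffff = 0xe79e; word=0x73cf0000
[10+:5] type=15 & 0x1f = 0xf; word=0x73cf3c00
[0+:10] state=818 & 0x3ff = 0x332; word=0x73cf3f32
word = 0x73cf3f32 → big-endian bytes:
  [0]=0x73  [1]=0xcf  [2]=0x3f  [3]=0x32

73 cf 3f 32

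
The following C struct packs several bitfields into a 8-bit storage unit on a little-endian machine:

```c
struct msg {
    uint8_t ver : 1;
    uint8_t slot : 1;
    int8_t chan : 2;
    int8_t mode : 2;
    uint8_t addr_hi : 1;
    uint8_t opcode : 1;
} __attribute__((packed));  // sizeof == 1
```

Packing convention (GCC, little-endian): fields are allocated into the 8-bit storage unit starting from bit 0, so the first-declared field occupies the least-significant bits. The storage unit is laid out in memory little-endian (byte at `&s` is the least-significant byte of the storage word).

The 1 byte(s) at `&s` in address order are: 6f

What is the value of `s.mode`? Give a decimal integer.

[0]=0x6f (little-endian) → word 0x6f
ver [0+:1] = (word>>0) & 0x1 = 1
slot [1+:1] = (word>>1) & 0x1 = 1
chan [2+:2] = (word>>2) & 0x3 = 3
mode [4+:2] = (word>>4) & 0x3 = 2  ←
addr_hi [6+:1] = (word>>6) & 0x1 = 1
opcode [7+:1] = (word>>7) & 0x1 = 0
mode signed 2b, MSB=1: 2 - 4 = -2

-2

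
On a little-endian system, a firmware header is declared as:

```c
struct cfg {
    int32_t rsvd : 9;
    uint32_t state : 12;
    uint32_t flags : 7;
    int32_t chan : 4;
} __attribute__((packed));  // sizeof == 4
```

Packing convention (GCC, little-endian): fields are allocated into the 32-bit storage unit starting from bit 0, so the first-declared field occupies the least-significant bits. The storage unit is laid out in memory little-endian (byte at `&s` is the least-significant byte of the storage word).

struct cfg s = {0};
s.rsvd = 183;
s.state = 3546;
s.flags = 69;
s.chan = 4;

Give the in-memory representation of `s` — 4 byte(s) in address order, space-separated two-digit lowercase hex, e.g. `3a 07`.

[0+:9] rsvd=183 & 0x1ff = 0xb7; word=0x000000b7
[9+:12] state=3546 & 0xfff = 0xdda; word=0x001bb4b7
[21+:7] flags=69 & 0x7f = 0x45; word=0x08bbb4b7
[28+:4] chan=4 & 0xf = 0x4; word=0x48bbb4b7
word = 0x48bbb4b7 → little-endian bytes:
  [0]=0xb7  [1]=0xb4  [2]=0xbb  [3]=0x48

b7 b4 bb 48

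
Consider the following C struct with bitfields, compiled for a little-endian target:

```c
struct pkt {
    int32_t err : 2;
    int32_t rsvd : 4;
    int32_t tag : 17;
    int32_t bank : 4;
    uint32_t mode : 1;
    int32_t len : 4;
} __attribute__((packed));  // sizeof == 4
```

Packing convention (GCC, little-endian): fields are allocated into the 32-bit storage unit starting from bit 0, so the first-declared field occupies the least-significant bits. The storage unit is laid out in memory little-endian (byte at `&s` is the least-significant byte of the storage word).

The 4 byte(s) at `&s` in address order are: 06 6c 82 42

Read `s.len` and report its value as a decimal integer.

[0]=0x06 [1]=0x6c [2]=0x82 [3]=0x42 (little-endian) → word 0x42826c06
err:2 @ bit 0 → (0x42826c06>>0)&0x3 = 0x2
rsvd:4 @ bit 2 → (0x42826c06>>2)&0xf = 0x1
tag:17 @ bit 6 → (0x42826c06>>6)&0x1ffff = 0x9b0
bank:4 @ bit 23 → (0x42826c06>>23)&0xf = 0x5
mode:1 @ bit 27 → (0x42826c06>>27)&0x1 = 0x0
len:4 @ bit 28 → (0x42826c06>>28)&0xf = 0x4  ←
len signed 4b, MSB=0: value = 4

4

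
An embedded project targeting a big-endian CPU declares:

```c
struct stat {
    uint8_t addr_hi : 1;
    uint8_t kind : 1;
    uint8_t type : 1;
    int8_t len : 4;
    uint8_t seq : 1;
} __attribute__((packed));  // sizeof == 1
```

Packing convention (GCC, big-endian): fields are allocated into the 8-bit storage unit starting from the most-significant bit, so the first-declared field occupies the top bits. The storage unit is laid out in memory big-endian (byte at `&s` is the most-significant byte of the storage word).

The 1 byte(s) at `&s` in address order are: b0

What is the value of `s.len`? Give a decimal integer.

-8

[0]=0xb0 (big-endian) → word 0xb0
addr_hi:1 @ bit 7 → (0xb0>>7)&0x1 = 0x1
kind:1 @ bit 6 → (0xb0>>6)&0x1 = 0x0
type:1 @ bit 5 → (0xb0>>5)&0x1 = 0x1
len:4 @ bit 1 → (0xb0>>1)&0xf = 0x8  ←
seq:1 @ bit 0 → (0xb0>>0)&0x1 = 0x0
len signed 4b, MSB=1: 8 - 16 = -8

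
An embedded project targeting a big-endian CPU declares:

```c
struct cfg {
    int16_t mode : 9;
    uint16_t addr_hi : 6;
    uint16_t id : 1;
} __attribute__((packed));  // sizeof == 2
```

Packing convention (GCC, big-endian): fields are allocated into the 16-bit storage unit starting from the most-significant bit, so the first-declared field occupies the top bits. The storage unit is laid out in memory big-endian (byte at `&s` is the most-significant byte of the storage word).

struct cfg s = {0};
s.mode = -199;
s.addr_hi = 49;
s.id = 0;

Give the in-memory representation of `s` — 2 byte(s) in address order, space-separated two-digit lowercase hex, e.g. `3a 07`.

[7+:9] mode=-199 & 0x1ff = 0x139; word=0x9c80
[1+:6] addr_hi=49 & 0x3f = 0x31; word=0x9ce2
[0+:1] id=0 & 0x1 = 0x0; word=0x9ce2
word = 0x9ce2 → big-endian bytes:
  [0]=0x9c  [1]=0xe2

9c e2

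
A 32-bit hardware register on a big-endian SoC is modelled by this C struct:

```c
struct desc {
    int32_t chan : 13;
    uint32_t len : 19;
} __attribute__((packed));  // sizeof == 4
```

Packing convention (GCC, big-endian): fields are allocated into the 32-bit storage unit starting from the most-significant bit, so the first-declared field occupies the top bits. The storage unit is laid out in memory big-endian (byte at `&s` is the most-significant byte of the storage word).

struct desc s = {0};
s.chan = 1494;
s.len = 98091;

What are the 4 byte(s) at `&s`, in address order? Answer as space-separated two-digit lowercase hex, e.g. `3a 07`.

2e b1 7f 2b

chan:13 = 1494 → 0x5d6 << 19 → word 0x2eb00000
len:19 = 98091 → 0x17f2b << 0 → word 0x2eb17f2b
word = 0x2eb17f2b → big-endian bytes:
  [0]=0x2e  [1]=0xb1  [2]=0x7f  [3]=0x2b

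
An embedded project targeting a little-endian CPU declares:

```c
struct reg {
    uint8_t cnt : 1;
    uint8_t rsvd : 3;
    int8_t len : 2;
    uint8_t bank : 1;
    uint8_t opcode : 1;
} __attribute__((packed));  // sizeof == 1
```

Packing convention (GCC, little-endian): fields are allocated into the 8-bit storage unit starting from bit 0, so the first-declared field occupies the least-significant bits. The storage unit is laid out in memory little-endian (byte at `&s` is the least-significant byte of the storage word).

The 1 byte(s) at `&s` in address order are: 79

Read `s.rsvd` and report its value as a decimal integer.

[0]=0x79 (little-endian) → word 0x79
cnt:1 @ bit 0 → (0x79>>0)&0x1 = 0x1
rsvd:3 @ bit 1 → (0x79>>1)&0x7 = 0x4  ←
len:2 @ bit 4 → (0x79>>4)&0x3 = 0x3
bank:1 @ bit 6 → (0x79>>6)&0x1 = 0x1
opcode:1 @ bit 7 → (0x79>>7)&0x1 = 0x0

4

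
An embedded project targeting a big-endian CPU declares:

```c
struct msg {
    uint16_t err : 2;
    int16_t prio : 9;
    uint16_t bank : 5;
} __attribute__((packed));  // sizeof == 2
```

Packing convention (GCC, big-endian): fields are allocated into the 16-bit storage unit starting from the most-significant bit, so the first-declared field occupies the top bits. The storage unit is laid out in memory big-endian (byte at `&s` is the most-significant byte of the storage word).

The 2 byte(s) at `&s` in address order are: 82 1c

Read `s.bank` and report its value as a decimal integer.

[0]=0x82 [1]=0x1c (big-endian) → word 0x821c
err:2 @ bit 14 → (0x821c>>14)&0x3 = 0x2
prio:9 @ bit 5 → (0x821c>>5)&0x1ff = 0x10
bank:5 @ bit 0 → (0x821c>>0)&0x1f = 0x1c  ←

28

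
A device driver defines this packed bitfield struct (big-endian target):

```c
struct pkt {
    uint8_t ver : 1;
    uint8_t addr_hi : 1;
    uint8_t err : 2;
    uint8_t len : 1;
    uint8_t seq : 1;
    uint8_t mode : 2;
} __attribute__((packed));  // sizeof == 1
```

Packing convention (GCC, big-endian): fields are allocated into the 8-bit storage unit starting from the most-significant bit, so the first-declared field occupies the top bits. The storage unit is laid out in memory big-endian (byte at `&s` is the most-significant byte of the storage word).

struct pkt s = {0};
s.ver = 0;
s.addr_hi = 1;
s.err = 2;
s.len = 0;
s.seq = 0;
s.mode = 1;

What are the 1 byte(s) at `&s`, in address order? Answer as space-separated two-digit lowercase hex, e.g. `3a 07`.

61

[7+:1] ver=0 & 0x1 = 0x0; word=0x00
[6+:1] addr_hi=1 & 0x1 = 0x1; word=0x40
[4+:2] err=2 & 0x3 = 0x2; word=0x60
[3+:1] len=0 & 0x1 = 0x0; word=0x60
[2+:1] seq=0 & 0x1 = 0x0; word=0x60
[0+:2] mode=1 & 0x3 = 0x1; word=0x61
word = 0x61 → big-endian bytes:
  [0]=0x61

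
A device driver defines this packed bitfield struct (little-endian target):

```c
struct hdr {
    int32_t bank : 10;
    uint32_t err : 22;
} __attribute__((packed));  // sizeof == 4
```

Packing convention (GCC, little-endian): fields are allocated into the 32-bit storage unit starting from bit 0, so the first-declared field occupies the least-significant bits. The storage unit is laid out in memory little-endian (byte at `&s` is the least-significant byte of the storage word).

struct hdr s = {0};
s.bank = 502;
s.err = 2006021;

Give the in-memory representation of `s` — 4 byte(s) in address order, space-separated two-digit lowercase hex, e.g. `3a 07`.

[0+:10] bank=502 & 0x3ff = 0x1f6; word=0x000001f6
[10+:22] err=2006021 & 0x3fffff = 0x1e9c05; word=0x7a7015f6
word = 0x7a7015f6 → little-endian bytes:
  [0]=0xf6  [1]=0x15  [2]=0x70  [3]=0x7a

f6 15 70 7a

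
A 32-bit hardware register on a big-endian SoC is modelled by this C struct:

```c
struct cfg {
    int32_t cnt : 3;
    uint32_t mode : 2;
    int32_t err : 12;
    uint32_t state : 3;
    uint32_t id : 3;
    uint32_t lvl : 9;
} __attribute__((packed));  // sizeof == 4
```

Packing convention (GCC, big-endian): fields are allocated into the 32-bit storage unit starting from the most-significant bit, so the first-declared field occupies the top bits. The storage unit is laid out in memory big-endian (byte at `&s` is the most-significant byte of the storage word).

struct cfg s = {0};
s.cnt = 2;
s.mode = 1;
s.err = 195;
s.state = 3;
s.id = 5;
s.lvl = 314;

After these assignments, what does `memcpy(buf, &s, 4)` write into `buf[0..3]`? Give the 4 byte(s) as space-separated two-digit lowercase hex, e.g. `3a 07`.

48 61 bb 3a

[29+:3] cnt=2 & 0x7 = 0x2; word=0x40000000
[27+:2] mode=1 & 0x3 = 0x1; word=0x48000000
[15+:12] err=195 & 0xfff = 0xc3; word=0x48618000
[12+:3] state=3 & 0x7 = 0x3; word=0x4861b000
[9+:3] id=5 & 0x7 = 0x5; word=0x4861ba00
[0+:9] lvl=314 & 0x1ff = 0x13a; word=0x4861bb3a
word = 0x4861bb3a → big-endian bytes:
  [0]=0x48  [1]=0x61  [2]=0xbb  [3]=0x3a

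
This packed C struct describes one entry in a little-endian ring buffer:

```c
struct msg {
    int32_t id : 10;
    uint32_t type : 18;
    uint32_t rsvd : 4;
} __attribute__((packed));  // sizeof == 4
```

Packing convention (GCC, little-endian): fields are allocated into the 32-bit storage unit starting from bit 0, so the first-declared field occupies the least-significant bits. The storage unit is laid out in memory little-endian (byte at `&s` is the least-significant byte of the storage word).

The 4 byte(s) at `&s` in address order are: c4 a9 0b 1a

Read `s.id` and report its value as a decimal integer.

[0]=0xc4 [1]=0xa9 [2]=0x0b [3]=0x1a (little-endian) → word 0x1a0ba9c4
id [0+:10] = (word>>0) & 0x3ff = 452  ←
type [10+:18] = (word>>10) & 0x3ffff = 164586
rsvd [28+:4] = (word>>28) & 0xf = 1
id signed 10b, MSB=0: value = 452

452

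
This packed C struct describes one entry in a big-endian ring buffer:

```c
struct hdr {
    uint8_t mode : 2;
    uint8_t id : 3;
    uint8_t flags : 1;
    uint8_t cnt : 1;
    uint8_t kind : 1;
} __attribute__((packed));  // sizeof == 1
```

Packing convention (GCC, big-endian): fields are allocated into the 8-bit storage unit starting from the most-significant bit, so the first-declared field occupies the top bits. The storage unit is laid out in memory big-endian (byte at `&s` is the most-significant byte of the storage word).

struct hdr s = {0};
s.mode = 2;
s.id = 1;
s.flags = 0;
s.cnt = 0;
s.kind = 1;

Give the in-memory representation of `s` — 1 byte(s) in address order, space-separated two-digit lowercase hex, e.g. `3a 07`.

89

mode (2b) val=2 bits=0x2 at bit 6: 0x80
id (3b) val=1 bits=0x1 at bit 3: 0x88
flags (1b) val=0 bits=0x0 at bit 2: 0x88
cnt (1b) val=0 bits=0x0 at bit 1: 0x88
kind (1b) val=1 bits=0x1 at bit 0: 0x89
word = 0x89 → big-endian bytes:
  [0]=0x89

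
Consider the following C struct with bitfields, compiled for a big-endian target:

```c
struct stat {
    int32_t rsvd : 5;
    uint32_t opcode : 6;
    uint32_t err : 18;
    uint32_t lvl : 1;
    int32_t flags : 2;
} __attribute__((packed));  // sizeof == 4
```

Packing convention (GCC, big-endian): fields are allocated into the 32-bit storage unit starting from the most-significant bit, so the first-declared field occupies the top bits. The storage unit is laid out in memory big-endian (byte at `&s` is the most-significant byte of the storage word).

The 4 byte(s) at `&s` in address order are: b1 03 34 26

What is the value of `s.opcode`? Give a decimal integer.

8

[0]=0xb1 [1]=0x03 [2]=0x34 [3]=0x26 (big-endian) → word 0xb1033426
rsvd:5 @ bit 27 → (0xb1033426>>27)&0x1f = 0x16
opcode:6 @ bit 21 → (0xb1033426>>21)&0x3f = 0x8  ←
err:18 @ bit 3 → (0xb1033426>>3)&0x3ffff = 0x6684
lvl:1 @ bit 2 → (0xb1033426>>2)&0x1 = 0x1
flags:2 @ bit 0 → (0xb1033426>>0)&0x3 = 0x2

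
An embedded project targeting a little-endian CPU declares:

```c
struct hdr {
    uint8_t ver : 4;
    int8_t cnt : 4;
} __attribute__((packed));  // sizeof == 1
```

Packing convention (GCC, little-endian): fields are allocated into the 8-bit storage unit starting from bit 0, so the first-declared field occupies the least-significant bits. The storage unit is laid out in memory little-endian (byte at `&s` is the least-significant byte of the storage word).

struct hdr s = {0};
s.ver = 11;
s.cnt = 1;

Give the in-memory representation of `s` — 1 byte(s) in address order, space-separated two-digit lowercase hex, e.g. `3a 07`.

[0+:4] ver=11 & 0xf = 0xb; word=0x0b
[4+:4] cnt=1 & 0xf = 0x1; word=0x1b
word = 0x1b → little-endian bytes:
  [0]=0x1b

1b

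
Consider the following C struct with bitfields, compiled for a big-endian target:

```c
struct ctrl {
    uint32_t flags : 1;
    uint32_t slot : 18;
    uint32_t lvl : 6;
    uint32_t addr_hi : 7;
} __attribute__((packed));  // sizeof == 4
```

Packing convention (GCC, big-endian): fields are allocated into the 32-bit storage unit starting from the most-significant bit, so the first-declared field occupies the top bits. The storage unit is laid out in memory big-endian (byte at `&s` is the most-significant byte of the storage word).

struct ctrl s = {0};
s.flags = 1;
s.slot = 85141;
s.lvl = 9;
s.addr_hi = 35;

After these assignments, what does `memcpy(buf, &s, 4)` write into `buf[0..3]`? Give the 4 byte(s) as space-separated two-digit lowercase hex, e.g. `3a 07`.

a9 92 a4 a3

flags (1b) val=1 bits=0x1 at bit 31: 0x80000000
slot (18b) val=85141 bits=0x14c95 at bit 13: 0xa992a000
lvl (6b) val=9 bits=0x9 at bit 7: 0xa992a480
addr_hi (7b) val=35 bits=0x23 at bit 0: 0xa992a4a3
word = 0xa992a4a3 → big-endian bytes:
  [0]=0xa9  [1]=0x92  [2]=0xa4  [3]=0xa3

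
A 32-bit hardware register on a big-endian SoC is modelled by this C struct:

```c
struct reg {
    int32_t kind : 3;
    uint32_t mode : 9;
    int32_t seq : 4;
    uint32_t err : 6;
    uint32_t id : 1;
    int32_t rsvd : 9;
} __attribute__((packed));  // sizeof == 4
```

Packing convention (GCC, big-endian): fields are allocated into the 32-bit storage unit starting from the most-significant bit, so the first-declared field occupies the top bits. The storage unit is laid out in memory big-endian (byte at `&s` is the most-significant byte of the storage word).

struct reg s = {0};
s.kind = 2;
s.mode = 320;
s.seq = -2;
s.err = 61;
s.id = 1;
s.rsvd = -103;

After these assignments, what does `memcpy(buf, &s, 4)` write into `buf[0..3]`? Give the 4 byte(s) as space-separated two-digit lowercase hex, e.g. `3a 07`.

54 0e f7 99

[29+:3] kind=2 & 0x7 = 0x2; word=0x40000000
[20+:9] mode=320 & 0x1ff = 0x140; word=0x54000000
[16+:4] seq=-2 & 0xf = 0xe; word=0x540e0000
[10+:6] err=61 & 0x3f = 0x3d; word=0x540ef400
[9+:1] id=1 & 0x1 = 0x1; word=0x540ef600
[0+:9] rsvd=-103 & 0x1ff = 0x199; word=0x540ef799
word = 0x540ef799 → big-endian bytes:
  [0]=0x54  [1]=0x0e  [2]=0xf7  [3]=0x99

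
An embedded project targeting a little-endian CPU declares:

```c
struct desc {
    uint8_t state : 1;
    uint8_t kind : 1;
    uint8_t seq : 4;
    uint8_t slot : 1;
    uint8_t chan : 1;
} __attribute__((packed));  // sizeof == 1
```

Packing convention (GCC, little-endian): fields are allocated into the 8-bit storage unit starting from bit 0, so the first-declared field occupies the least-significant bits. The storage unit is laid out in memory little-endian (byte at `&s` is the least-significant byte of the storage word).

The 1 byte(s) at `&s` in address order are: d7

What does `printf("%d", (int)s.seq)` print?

5

[0]=0xd7 (little-endian) → word 0xd7
state:1 @ bit 0 → (0xd7>>0)&0x1 = 0x1
kind:1 @ bit 1 → (0xd7>>1)&0x1 = 0x1
seq:4 @ bit 2 → (0xd7>>2)&0xf = 0x5  ←
slot:1 @ bit 6 → (0xd7>>6)&0x1 = 0x1
chan:1 @ bit 7 → (0xd7>>7)&0x1 = 0x1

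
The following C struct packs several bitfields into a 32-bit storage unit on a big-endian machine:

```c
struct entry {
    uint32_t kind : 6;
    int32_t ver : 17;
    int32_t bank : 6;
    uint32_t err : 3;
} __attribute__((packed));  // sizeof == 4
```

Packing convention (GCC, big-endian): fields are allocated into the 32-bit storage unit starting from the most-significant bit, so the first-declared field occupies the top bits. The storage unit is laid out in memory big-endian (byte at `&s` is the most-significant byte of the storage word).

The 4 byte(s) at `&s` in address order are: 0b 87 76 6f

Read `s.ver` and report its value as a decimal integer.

-15429

[0]=0x0b [1]=0x87 [2]=0x76 [3]=0x6f (big-endian) → word 0x0b87766f
kind [26+:6] = (word>>26) & 0x3f = 2
ver [9+:17] = (word>>9) & 0x1ffff = 115643  ←
bank [3+:6] = (word>>3) & 0x3f = 13
err [0+:3] = (word>>0) & 0x7 = 7
ver signed 17b, MSB=1: 115643 - 131072 = -15429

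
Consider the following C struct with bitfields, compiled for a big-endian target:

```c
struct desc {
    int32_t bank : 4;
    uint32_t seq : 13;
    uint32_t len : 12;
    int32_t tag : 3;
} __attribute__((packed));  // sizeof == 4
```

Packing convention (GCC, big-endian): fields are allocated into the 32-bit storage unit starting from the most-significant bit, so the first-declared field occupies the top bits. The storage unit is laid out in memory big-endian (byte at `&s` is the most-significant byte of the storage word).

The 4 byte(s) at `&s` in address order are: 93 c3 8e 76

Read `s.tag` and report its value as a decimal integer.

-2

[0]=0x93 [1]=0xc3 [2]=0x8e [3]=0x76 (big-endian) → word 0x93c38e76
bank:4 @ bit 28 → (0x93c38e76>>28)&0xf = 0x9
seq:13 @ bit 15 → (0x93c38e76>>15)&0x1fff = 0x787
len:12 @ bit 3 → (0x93c38e76>>3)&0xfff = 0x1ce
tag:3 @ bit 0 → (0x93c38e76>>0)&0x7 = 0x6  ←
tag signed 3b, MSB=1: 6 - 8 = -2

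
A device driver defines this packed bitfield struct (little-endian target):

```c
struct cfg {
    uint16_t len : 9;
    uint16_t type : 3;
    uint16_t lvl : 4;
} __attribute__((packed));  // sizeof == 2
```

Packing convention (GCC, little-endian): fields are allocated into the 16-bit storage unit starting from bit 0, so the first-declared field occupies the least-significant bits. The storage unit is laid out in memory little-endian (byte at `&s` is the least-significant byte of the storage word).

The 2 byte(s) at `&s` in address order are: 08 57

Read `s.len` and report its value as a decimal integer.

264

[0]=0x08 [1]=0x57 (little-endian) → word 0x5708
len [0+:9] = (word>>0) & 0x1ff = 264  ←
type [9+:3] = (word>>9) & 0x7 = 3
lvl [12+:4] = (word>>12) & 0xf = 5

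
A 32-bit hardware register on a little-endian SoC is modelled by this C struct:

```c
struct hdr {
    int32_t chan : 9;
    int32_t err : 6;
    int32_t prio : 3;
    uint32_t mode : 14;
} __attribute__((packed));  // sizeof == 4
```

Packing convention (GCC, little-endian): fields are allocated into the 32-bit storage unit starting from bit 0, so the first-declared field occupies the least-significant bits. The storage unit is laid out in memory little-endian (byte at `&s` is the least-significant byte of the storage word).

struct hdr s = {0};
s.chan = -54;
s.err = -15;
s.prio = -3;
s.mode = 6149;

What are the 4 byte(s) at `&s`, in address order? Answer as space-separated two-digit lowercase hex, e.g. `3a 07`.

chan:9 = -54 → 0x1ca << 0 → word 0x000001ca
err:6 = -15 → 0x31 << 9 → word 0x000063ca
prio:3 = -3 → 0x5 << 15 → word 0x0002e3ca
mode:14 = 6149 → 0x1805 << 18 → word 0x6016e3ca
word = 0x6016e3ca → little-endian bytes:
  [0]=0xca  [1]=0xe3  [2]=0x16  [3]=0x60

ca e3 16 60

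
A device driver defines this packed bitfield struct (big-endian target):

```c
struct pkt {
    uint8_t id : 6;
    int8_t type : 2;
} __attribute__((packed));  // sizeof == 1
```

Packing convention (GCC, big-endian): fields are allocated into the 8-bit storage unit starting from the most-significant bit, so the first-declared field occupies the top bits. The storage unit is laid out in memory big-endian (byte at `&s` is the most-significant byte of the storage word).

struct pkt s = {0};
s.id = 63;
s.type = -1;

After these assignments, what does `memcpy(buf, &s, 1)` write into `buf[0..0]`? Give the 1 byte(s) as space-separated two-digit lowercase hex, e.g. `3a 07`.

ff

[2+:6] id=63 & 0x3f = 0x3f; word=0xfc
[0+:2] type=-1 & 0x3 = 0x3; word=0xff
word = 0xff → big-endian bytes:
  [0]=0xff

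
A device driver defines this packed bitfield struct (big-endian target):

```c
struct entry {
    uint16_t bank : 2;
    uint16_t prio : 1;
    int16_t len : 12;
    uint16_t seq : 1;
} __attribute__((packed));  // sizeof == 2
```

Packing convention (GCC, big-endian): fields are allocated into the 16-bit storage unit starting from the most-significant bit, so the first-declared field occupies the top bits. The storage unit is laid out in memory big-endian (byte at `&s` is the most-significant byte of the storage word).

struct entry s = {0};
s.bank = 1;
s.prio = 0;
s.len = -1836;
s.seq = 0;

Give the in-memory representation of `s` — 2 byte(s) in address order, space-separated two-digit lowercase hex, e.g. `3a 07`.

bank (2b) val=1 bits=0x1 at bit 14: 0x4000
prio (1b) val=0 bits=0x0 at bit 13: 0x4000
len (12b) val=-1836 bits=0x8d4 at bit 1: 0x51a8
seq (1b) val=0 bits=0x0 at bit 0: 0x51a8
word = 0x51a8 → big-endian bytes:
  [0]=0x51  [1]=0xa8

51 a8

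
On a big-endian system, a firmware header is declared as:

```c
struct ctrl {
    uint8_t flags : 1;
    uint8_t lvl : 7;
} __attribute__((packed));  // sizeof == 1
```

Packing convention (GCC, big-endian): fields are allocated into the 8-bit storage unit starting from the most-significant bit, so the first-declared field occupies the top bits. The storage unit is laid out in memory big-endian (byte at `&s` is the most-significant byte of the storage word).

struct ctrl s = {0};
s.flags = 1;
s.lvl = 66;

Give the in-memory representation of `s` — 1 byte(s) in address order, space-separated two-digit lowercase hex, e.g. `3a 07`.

c2

[7+:1] flags=1 & 0x1 = 0x1; word=0x80
[0+:7] lvl=66 & 0x7f = 0x42; word=0xc2
word = 0xc2 → big-endian bytes:
  [0]=0xc2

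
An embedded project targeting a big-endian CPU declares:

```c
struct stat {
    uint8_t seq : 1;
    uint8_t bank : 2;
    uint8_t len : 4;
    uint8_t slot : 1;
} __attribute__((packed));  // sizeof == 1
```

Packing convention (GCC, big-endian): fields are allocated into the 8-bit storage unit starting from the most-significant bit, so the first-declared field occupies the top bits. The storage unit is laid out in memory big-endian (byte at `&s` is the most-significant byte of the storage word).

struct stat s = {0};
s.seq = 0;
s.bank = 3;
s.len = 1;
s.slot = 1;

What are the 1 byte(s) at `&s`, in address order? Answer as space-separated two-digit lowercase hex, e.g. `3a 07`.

63

[7+:1] seq=0 & 0x1 = 0x0; word=0x00
[5+:2] bank=3 & 0x3 = 0x3; word=0x60
[1+:4] len=1 & 0xf = 0x1; word=0x62
[0+:1] slot=1 & 0x1 = 0x1; word=0x63
word = 0x63 → big-endian bytes:
  [0]=0x63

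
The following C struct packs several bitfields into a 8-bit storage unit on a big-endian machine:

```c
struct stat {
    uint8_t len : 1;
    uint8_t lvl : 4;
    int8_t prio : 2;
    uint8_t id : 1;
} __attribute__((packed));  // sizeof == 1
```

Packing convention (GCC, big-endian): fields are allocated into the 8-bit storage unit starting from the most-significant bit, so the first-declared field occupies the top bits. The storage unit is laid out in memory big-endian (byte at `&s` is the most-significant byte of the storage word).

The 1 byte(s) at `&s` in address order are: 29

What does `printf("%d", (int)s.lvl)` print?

5

[0]=0x29 (big-endian) → word 0x29
len:1 @ bit 7 → (0x29>>7)&0x1 = 0x0
lvl:4 @ bit 3 → (0x29>>3)&0xf = 0x5  ←
prio:2 @ bit 1 → (0x29>>1)&0x3 = 0x0
id:1 @ bit 0 → (0x29>>0)&0x1 = 0x1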